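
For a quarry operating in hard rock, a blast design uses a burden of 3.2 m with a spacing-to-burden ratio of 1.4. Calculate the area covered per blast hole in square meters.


14.336 m^2

First, find the spacing:
Spacing = burden * ratio = 3.2 * 1.4
= 4.48 m
Then, calculate the area:
Area = burden * spacing = 3.2 * 4.48
= 14.336 m^2


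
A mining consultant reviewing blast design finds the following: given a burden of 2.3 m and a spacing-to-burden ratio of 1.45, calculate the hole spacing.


3.335 m

Spacing = burden * ratio
= 2.3 * 1.45
= 3.335 m


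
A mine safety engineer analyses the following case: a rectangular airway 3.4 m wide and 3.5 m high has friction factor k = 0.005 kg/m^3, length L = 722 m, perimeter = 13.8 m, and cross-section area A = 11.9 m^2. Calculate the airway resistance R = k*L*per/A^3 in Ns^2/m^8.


Compute the numerator:
k * L * per = 0.005 * 722 * 13.8
= 49.818
Compute the denominator:
A^3 = 11.9^3 = 1685.159
Resistance:
R = 49.818 / 1685.159
= 0.0296 Ns^2/m^8

0.0296 Ns^2/m^8


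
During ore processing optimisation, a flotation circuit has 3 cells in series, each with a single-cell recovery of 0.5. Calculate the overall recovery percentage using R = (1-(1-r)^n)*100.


87.5%

Complement of single-cell recovery:
1 - r = 1 - 0.5 = 0.5
Raise to power n:
(1 - r)^3 = 0.5^3 = 0.125
Overall recovery:
R = (1 - 0.125) * 100
= 87.5%


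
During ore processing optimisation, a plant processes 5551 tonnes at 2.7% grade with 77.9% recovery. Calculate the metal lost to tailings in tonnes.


33.1228 tonnes

Total metal in feed:
= 5551 * 2.7 / 100 = 149.877 tonnes
Metal recovered:
= 149.877 * 77.9 / 100 = 116.754183 tonnes
Metal lost to tailings:
= 149.877 - 116.754183
= 33.1228 tonnes


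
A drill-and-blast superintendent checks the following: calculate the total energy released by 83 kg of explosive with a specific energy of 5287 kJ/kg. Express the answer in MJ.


Energy = mass * specific_energy / 1000
= 83 * 5287 / 1000
= 438821 / 1000
= 438.821 MJ

438.821 MJ


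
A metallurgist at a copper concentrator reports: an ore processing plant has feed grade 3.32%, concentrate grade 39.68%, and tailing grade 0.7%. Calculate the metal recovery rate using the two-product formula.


80.3328%

Using the two-product formula:
R = 100 * c * (f - t) / (f * (c - t))
Numerator = 100 * 39.68 * (3.32 - 0.7)
= 100 * 39.68 * 2.62
= 10396.16
Denominator = 3.32 * (39.68 - 0.7)
= 3.32 * 38.98
= 129.4136
R = 10396.16 / 129.4136
= 80.3328%


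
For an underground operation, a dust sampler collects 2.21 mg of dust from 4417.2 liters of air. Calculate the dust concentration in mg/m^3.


0.5003 mg/m^3

Convert liters to m^3: 1 m^3 = 1000 L
Concentration = mass / volume * 1000
= 2.21 / 4417.2 * 1000
= 0.0005003169429 * 1000
= 0.5003 mg/m^3


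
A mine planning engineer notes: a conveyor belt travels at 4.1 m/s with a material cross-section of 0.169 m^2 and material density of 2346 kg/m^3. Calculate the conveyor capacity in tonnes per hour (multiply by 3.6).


5851.9562 t/h

Volumetric flow = speed * area
= 4.1 * 0.169 = 0.6929 m^3/s
Mass flow = volumetric * density
= 0.6929 * 2346 = 1625.5434 kg/s
Convert to t/h: multiply by 3.6
Capacity = 1625.5434 * 3.6
= 5851.9562 t/h


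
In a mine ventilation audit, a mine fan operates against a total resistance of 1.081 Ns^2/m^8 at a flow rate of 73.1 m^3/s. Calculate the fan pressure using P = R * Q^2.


5776.4424 Pa

Compute Q^2:
Q^2 = 73.1^2 = 5343.61
Compute pressure:
P = R * Q^2 = 1.081 * 5343.61
= 5776.4424 Pa


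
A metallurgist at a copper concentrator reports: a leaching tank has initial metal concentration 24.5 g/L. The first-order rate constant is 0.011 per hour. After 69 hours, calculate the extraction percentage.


Compute the exponent:
-k * t = -0.011 * 69 = -0.759
Remaining concentration:
C = 24.5 * exp(-0.759)
= 24.5 * 0.4681343273
= 11.46929102 g/L
Extracted = 24.5 - 11.46929102 = 13.03070898 g/L
Extraction % = 13.03070898 / 24.5 * 100
= 53.1866%

53.1866%


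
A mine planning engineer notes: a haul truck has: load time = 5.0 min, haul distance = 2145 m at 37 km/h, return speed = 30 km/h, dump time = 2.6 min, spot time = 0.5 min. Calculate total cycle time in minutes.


Convert haul speed to m/min: 37 * 1000/60 = 616.6666667 m/min
Haul time = 2145 / 616.6666667 = 3.478378378 min
Convert return speed to m/min: 30 * 1000/60 = 500 m/min
Return time = 2145 / 500 = 4.29 min
Total cycle time:
= 5.0 + 3.478378378 + 2.6 + 4.29 + 0.5
= 15.8684 min

15.8684 min


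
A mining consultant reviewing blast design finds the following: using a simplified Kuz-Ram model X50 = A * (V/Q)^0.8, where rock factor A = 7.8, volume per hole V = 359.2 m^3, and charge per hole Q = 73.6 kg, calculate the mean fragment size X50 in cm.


Compute V/Q:
V/Q = 359.2 / 73.6 = 4.880434783
Raise to the power 0.8:
(V/Q)^0.8 = 4.880434783^0.8 = 3.55440418
Multiply by A:
X50 = 7.8 * 3.55440418
= 27.7244 cm

27.7244 cm


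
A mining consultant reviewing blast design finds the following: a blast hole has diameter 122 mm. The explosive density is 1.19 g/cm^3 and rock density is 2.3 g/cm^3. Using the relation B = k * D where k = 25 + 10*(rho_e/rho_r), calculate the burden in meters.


3.6812 m

First, compute k:
rho_e / rho_r = 1.19 / 2.3 = 0.5173913043
k = 25 + 10 * 0.5173913043 = 30.17391304
Then, compute burden:
B = k * D / 1000 = 30.17391304 * 122 / 1000
= 3681.217391 / 1000
= 3.6812 m


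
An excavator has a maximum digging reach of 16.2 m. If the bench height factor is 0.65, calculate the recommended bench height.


10.53 m

Bench height = reach * factor
= 16.2 * 0.65
= 10.53 m


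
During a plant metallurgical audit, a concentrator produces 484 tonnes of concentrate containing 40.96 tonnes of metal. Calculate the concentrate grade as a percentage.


8.4628%

Grade = (metal in concentrate / concentrate mass) * 100
= (40.96 / 484) * 100
= 0.08462809917 * 100
= 8.4628%


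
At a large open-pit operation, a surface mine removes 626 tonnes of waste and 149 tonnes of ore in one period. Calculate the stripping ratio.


4.2013

Stripping ratio = waste tonnage / ore tonnage
= 626 / 149
= 4.2013


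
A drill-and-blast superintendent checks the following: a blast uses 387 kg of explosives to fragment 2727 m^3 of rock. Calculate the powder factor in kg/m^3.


0.1419 kg/m^3

Powder factor = explosive mass / rock volume
= 387 / 2727
= 0.1419 kg/m^3


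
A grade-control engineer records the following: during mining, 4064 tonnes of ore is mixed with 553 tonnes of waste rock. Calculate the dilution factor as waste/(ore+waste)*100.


11.9775%

Total material = ore + waste
= 4064 + 553 = 4617 tonnes
Dilution = waste / total * 100
= 553 / 4617 * 100
= 0.1197747455 * 100
= 11.9775%


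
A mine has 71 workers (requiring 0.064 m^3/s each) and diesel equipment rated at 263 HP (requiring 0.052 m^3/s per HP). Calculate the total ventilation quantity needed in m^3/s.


18.22 m^3/s

Airflow for workers:
Q_people = 71 * 0.064 = 4.544 m^3/s
Airflow for diesel equipment:
Q_diesel = 263 * 0.052 = 13.676 m^3/s
Total ventilation:
Q_total = 4.544 + 13.676
= 18.22 m^3/s


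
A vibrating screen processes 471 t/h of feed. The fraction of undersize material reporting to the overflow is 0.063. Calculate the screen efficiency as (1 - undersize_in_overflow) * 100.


Screen efficiency = (1 - fraction of undersize in overflow) * 100
= (1 - 0.063) * 100
= 0.937 * 100
= 93.7%

93.7%


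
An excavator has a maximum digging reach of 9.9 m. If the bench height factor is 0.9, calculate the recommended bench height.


Bench height = reach * factor
= 9.9 * 0.9
= 8.91 m

8.91 m


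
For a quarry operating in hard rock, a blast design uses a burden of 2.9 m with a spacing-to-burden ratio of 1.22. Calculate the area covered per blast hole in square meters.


10.2602 m^2

First, find the spacing:
Spacing = burden * ratio = 2.9 * 1.22
= 3.538 m
Then, calculate the area:
Area = burden * spacing = 2.9 * 3.538
= 10.2602 m^2


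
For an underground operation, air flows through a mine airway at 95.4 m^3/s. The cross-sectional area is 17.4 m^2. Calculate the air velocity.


Velocity = flow rate / cross-sectional area
= 95.4 / 17.4
= 5.4828 m/s

5.4828 m/s


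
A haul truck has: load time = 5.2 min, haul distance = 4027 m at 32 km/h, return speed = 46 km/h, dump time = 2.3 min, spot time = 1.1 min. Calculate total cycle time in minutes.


21.4032 min

Convert haul speed to m/min: 32 * 1000/60 = 533.3333333 m/min
Haul time = 4027 / 533.3333333 = 7.550625 min
Convert return speed to m/min: 46 * 1000/60 = 766.6666667 m/min
Return time = 4027 / 766.6666667 = 5.252608696 min
Total cycle time:
= 5.2 + 7.550625 + 2.3 + 5.252608696 + 1.1
= 21.4032 min


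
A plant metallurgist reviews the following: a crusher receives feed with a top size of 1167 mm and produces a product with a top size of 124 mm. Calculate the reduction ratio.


Reduction ratio = feed size / product size
= 1167 / 124
= 9.4113

9.4113


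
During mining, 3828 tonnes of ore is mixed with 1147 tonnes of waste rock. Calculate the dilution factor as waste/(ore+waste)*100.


Total material = ore + waste
= 3828 + 1147 = 4975 tonnes
Dilution = waste / total * 100
= 1147 / 4975 * 100
= 0.2305527638 * 100
= 23.0553%

23.0553%


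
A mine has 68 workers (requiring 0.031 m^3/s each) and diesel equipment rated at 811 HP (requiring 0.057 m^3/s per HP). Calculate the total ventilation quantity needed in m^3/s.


Airflow for workers:
Q_people = 68 * 0.031 = 2.108 m^3/s
Airflow for diesel equipment:
Q_diesel = 811 * 0.057 = 46.227 m^3/s
Total ventilation:
Q_total = 2.108 + 46.227
= 48.335 m^3/s

48.335 m^3/s


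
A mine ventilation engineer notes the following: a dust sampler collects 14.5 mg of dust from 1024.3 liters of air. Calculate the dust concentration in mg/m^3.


14.156 mg/m^3

Convert liters to m^3: 1 m^3 = 1000 L
Concentration = mass / volume * 1000
= 14.5 / 1024.3 * 1000
= 0.01415600898 * 1000
= 14.156 mg/m^3


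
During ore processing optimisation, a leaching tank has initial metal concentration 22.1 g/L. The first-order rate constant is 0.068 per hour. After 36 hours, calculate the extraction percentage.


Compute the exponent:
-k * t = -0.068 * 36 = -2.448
Remaining concentration:
C = 22.1 * exp(-2.448)
= 22.1 * 0.08646634637
= 1.910906255 g/L
Extracted = 22.1 - 1.910906255 = 20.18909375 g/L
Extraction % = 20.18909375 / 22.1 * 100
= 91.3534%

91.3534%


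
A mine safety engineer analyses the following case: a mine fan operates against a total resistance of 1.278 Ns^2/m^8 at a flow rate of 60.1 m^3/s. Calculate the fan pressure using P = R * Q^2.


Compute Q^2:
Q^2 = 60.1^2 = 3612.01
Compute pressure:
P = R * Q^2 = 1.278 * 3612.01
= 4616.1488 Pa

4616.1488 Pa


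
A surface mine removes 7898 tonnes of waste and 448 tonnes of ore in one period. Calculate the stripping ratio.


17.6295

Stripping ratio = waste tonnage / ore tonnage
= 7898 / 448
= 17.6295


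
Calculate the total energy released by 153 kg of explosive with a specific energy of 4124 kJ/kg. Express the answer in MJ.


630.972 MJ

Energy = mass * specific_energy / 1000
= 153 * 4124 / 1000
= 630972 / 1000
= 630.972 MJ


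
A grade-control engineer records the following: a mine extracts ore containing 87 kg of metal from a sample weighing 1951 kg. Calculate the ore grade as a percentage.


Ore grade = (metal mass / ore mass) * 100
= (87 / 1951) * 100
= 0.04459251666 * 100
= 4.4593%

4.4593%


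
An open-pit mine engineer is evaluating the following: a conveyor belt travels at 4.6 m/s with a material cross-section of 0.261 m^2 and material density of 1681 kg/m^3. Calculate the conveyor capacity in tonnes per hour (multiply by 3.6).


Volumetric flow = speed * area
= 4.6 * 0.261 = 1.2006 m^3/s
Mass flow = volumetric * density
= 1.2006 * 1681 = 2018.2086 kg/s
Convert to t/h: multiply by 3.6
Capacity = 2018.2086 * 3.6
= 7265.551 t/h

7265.551 t/h


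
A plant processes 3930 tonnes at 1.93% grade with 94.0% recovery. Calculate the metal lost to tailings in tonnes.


4.5509 tonnes

Total metal in feed:
= 3930 * 1.93 / 100 = 75.849 tonnes
Metal recovered:
= 75.849 * 94.0 / 100 = 71.29806 tonnes
Metal lost to tailings:
= 75.849 - 71.29806
= 4.5509 tonnes


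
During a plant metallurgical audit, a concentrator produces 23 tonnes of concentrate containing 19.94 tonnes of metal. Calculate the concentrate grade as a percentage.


86.6957%

Grade = (metal in concentrate / concentrate mass) * 100
= (19.94 / 23) * 100
= 0.8669565217 * 100
= 86.6957%


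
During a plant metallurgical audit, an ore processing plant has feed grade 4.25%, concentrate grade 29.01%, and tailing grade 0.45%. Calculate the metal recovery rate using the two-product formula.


90.8206%

Using the two-product formula:
R = 100 * c * (f - t) / (f * (c - t))
Numerator = 100 * 29.01 * (4.25 - 0.45)
= 100 * 29.01 * 3.8
= 11023.8
Denominator = 4.25 * (29.01 - 0.45)
= 4.25 * 28.56
= 121.38
R = 11023.8 / 121.38
= 90.8206%


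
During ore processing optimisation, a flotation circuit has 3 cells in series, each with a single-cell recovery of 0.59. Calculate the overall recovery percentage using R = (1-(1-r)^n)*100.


Complement of single-cell recovery:
1 - r = 1 - 0.59 = 0.41
Raise to power n:
(1 - r)^3 = 0.41^3 = 0.068921
Overall recovery:
R = (1 - 0.068921) * 100
= 93.1079%

93.1079%


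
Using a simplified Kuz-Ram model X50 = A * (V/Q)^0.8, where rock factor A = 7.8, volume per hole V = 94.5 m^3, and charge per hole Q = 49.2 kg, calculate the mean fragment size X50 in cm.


Compute V/Q:
V/Q = 94.5 / 49.2 = 1.920731707
Raise to the power 0.8:
(V/Q)^0.8 = 1.920731707^0.8 = 1.685673132
Multiply by A:
X50 = 7.8 * 1.685673132
= 13.1483 cm

13.1483 cm


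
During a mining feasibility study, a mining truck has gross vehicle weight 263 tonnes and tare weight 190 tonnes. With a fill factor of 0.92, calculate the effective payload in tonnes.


Maximum payload = gross - tare
= 263 - 190 = 73 tonnes
Effective payload = max payload * fill factor
= 73 * 0.92
= 67.16 tonnes

67.16 tonnes


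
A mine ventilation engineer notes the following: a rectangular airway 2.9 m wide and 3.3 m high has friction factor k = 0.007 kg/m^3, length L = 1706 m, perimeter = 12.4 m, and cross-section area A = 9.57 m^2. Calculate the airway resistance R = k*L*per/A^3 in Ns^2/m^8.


0.169 Ns^2/m^8

Compute the numerator:
k * L * per = 0.007 * 1706 * 12.4
= 148.0808
Compute the denominator:
A^3 = 9.57^3 = 876.467493
Resistance:
R = 148.0808 / 876.467493
= 0.169 Ns^2/m^8


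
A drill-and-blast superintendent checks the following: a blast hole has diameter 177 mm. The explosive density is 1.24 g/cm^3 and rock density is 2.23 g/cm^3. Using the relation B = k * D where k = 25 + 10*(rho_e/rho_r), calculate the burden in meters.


First, compute k:
rho_e / rho_r = 1.24 / 2.23 = 0.5560538117
k = 25 + 10 * 0.5560538117 = 30.56053812
Then, compute burden:
B = k * D / 1000 = 30.56053812 * 177 / 1000
= 5409.215247 / 1000
= 5.4092 m

5.4092 m


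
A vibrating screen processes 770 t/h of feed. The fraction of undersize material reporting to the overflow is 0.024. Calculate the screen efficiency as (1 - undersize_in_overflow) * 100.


97.6%

Screen efficiency = (1 - fraction of undersize in overflow) * 100
= (1 - 0.024) * 100
= 0.976 * 100
= 97.6%


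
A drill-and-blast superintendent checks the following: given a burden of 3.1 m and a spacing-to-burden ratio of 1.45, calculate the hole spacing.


4.495 m

Spacing = burden * ratio
= 3.1 * 1.45
= 4.495 m


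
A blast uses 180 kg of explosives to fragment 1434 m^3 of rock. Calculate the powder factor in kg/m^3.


0.1255 kg/m^3

Powder factor = explosive mass / rock volume
= 180 / 1434
= 0.1255 kg/m^3


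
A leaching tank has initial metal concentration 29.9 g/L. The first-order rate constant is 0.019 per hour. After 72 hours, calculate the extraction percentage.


Compute the exponent:
-k * t = -0.019 * 72 = -1.368
Remaining concentration:
C = 29.9 * exp(-1.368)
= 29.9 * 0.254615682
= 7.613008893 g/L
Extracted = 29.9 - 7.613008893 = 22.28699111 g/L
Extraction % = 22.28699111 / 29.9 * 100
= 74.5384%

74.5384%


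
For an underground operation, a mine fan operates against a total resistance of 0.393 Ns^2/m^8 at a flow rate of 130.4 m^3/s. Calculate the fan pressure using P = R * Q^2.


6682.6349 Pa

Compute Q^2:
Q^2 = 130.4^2 = 17004.16
Compute pressure:
P = R * Q^2 = 0.393 * 17004.16
= 6682.6349 Pa


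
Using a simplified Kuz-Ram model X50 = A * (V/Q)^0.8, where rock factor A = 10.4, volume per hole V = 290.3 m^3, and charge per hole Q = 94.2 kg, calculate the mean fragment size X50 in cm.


25.59 cm

Compute V/Q:
V/Q = 290.3 / 94.2 = 3.081740977
Raise to the power 0.8:
(V/Q)^0.8 = 3.081740977^0.8 = 2.460576696
Multiply by A:
X50 = 10.4 * 2.460576696
= 25.59 cm


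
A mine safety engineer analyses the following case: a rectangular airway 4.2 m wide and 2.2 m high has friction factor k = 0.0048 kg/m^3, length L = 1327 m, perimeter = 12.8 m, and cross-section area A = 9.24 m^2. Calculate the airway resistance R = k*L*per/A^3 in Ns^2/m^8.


Compute the numerator:
k * L * per = 0.0048 * 1327 * 12.8
= 81.53088
Compute the denominator:
A^3 = 9.24^3 = 788.889024
Resistance:
R = 81.53088 / 788.889024
= 0.1033 Ns^2/m^8

0.1033 Ns^2/m^8


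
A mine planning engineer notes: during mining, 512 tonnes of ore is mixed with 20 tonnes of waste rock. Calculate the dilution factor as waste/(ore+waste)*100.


Total material = ore + waste
= 512 + 20 = 532 tonnes
Dilution = waste / total * 100
= 20 / 532 * 100
= 0.03759398496 * 100
= 3.7594%

3.7594%


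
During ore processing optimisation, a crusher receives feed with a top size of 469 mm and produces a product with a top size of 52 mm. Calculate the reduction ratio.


Reduction ratio = feed size / product size
= 469 / 52
= 9.0192

9.0192


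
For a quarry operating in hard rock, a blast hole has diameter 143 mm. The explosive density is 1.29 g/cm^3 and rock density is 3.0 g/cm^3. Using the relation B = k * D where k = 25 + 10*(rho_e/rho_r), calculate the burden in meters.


4.1899 m

First, compute k:
rho_e / rho_r = 1.29 / 3.0 = 0.43
k = 25 + 10 * 0.43 = 29.3
Then, compute burden:
B = k * D / 1000 = 29.3 * 143 / 1000
= 4189.9 / 1000
= 4.1899 m


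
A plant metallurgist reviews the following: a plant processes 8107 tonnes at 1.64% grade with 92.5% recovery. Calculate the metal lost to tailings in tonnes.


Total metal in feed:
= 8107 * 1.64 / 100 = 132.9548 tonnes
Metal recovered:
= 132.9548 * 92.5 / 100 = 122.98319 tonnes
Metal lost to tailings:
= 132.9548 - 122.98319
= 9.9716 tonnes

9.9716 tonnes


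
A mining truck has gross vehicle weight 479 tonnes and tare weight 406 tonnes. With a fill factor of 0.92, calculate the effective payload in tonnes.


67.16 tonnes

Maximum payload = gross - tare
= 479 - 406 = 73 tonnes
Effective payload = max payload * fill factor
= 73 * 0.92
= 67.16 tonnes


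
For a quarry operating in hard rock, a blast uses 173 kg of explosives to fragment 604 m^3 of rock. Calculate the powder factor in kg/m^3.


Powder factor = explosive mass / rock volume
= 173 / 604
= 0.2864 kg/m^3

0.2864 kg/m^3


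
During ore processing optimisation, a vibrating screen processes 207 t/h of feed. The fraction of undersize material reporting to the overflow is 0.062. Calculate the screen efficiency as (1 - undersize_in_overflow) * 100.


93.8%

Screen efficiency = (1 - fraction of undersize in overflow) * 100
= (1 - 0.062) * 100
= 0.938 * 100
= 93.8%


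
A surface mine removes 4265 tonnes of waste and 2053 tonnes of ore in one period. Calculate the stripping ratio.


2.0774

Stripping ratio = waste tonnage / ore tonnage
= 4265 / 2053
= 2.0774


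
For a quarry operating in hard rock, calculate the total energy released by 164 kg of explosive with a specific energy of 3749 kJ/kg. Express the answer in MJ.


614.836 MJ

Energy = mass * specific_energy / 1000
= 164 * 3749 / 1000
= 614836 / 1000
= 614.836 MJ


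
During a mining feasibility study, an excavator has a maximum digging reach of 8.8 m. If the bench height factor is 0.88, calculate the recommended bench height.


Bench height = reach * factor
= 8.8 * 0.88
= 7.744 m

7.744 m


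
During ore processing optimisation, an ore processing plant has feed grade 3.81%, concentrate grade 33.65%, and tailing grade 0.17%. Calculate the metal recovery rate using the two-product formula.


Using the two-product formula:
R = 100 * c * (f - t) / (f * (c - t))
Numerator = 100 * 33.65 * (3.81 - 0.17)
= 100 * 33.65 * 3.64
= 12248.6
Denominator = 3.81 * (33.65 - 0.17)
= 3.81 * 33.48
= 127.5588
R = 12248.6 / 127.5588
= 96.0232%

96.0232%


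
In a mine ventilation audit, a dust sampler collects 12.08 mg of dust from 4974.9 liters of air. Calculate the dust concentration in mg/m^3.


Convert liters to m^3: 1 m^3 = 1000 L
Concentration = mass / volume * 1000
= 12.08 / 4974.9 * 1000
= 0.002428189511 * 1000
= 2.4282 mg/m^3

2.4282 mg/m^3


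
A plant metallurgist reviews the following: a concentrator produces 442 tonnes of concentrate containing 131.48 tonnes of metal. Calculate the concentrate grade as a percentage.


Grade = (metal in concentrate / concentrate mass) * 100
= (131.48 / 442) * 100
= 0.2974660633 * 100
= 29.7466%

29.7466%


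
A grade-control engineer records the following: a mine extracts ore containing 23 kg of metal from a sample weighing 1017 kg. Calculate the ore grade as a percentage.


2.2616%

Ore grade = (metal mass / ore mass) * 100
= (23 / 1017) * 100
= 0.02261553589 * 100
= 2.2616%


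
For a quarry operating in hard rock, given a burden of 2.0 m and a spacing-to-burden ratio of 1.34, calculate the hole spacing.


Spacing = burden * ratio
= 2.0 * 1.34
= 2.68 m

2.68 m


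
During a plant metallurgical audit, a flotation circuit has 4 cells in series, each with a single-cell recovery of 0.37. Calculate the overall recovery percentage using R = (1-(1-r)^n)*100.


Complement of single-cell recovery:
1 - r = 1 - 0.37 = 0.63
Raise to power n:
(1 - r)^4 = 0.63^4 = 0.15752961
Overall recovery:
R = (1 - 0.15752961) * 100
= 84.247%

84.247%


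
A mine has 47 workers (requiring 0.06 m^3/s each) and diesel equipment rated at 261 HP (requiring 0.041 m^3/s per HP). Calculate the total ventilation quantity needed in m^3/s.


Airflow for workers:
Q_people = 47 * 0.06 = 2.82 m^3/s
Airflow for diesel equipment:
Q_diesel = 261 * 0.041 = 10.701 m^3/s
Total ventilation:
Q_total = 2.82 + 10.701
= 13.521 m^3/s

13.521 m^3/s


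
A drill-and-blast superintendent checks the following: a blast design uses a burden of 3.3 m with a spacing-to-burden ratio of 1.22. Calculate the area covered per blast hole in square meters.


First, find the spacing:
Spacing = burden * ratio = 3.3 * 1.22
= 4.026 m
Then, calculate the area:
Area = burden * spacing = 3.3 * 4.026
= 13.2858 m^2

13.2858 m^2


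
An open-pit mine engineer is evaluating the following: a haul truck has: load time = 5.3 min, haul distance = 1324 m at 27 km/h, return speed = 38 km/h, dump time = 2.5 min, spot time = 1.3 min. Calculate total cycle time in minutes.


14.1327 min

Convert haul speed to m/min: 27 * 1000/60 = 450 m/min
Haul time = 1324 / 450 = 2.942222222 min
Convert return speed to m/min: 38 * 1000/60 = 633.3333333 m/min
Return time = 1324 / 633.3333333 = 2.090526316 min
Total cycle time:
= 5.3 + 2.942222222 + 2.5 + 2.090526316 + 1.3
= 14.1327 min


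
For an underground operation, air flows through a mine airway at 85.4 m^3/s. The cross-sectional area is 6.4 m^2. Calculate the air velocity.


Velocity = flow rate / cross-sectional area
= 85.4 / 6.4
= 13.3438 m/s

13.3438 m/s


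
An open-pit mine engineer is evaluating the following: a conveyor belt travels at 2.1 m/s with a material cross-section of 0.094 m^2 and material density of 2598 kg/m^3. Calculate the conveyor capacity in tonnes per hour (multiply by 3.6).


1846.2427 t/h

Volumetric flow = speed * area
= 2.1 * 0.094 = 0.1974 m^3/s
Mass flow = volumetric * density
= 0.1974 * 2598 = 512.8452 kg/s
Convert to t/h: multiply by 3.6
Capacity = 512.8452 * 3.6
= 1846.2427 t/h


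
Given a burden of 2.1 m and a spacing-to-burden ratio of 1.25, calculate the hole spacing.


Spacing = burden * ratio
= 2.1 * 1.25
= 2.625 m

2.625 m


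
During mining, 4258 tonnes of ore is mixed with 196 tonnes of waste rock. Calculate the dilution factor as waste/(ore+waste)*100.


Total material = ore + waste
= 4258 + 196 = 4454 tonnes
Dilution = waste / total * 100
= 196 / 4454 * 100
= 0.04400538841 * 100
= 4.4005%

4.4005%


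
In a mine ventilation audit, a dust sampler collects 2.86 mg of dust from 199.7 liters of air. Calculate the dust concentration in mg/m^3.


14.3215 mg/m^3

Convert liters to m^3: 1 m^3 = 1000 L
Concentration = mass / volume * 1000
= 2.86 / 199.7 * 1000
= 0.01432148222 * 1000
= 14.3215 mg/m^3


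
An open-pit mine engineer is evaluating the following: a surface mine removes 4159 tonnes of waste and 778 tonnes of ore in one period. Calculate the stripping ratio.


5.3458

Stripping ratio = waste tonnage / ore tonnage
= 4159 / 778
= 5.3458


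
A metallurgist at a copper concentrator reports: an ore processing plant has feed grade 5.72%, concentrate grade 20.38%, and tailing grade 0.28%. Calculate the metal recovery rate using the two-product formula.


Using the two-product formula:
R = 100 * c * (f - t) / (f * (c - t))
Numerator = 100 * 20.38 * (5.72 - 0.28)
= 100 * 20.38 * 5.44
= 11086.72
Denominator = 5.72 * (20.38 - 0.28)
= 5.72 * 20.1
= 114.972
R = 11086.72 / 114.972
= 96.4297%

96.4297%


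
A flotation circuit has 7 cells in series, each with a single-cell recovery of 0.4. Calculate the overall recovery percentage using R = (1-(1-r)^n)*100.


97.2006%

Complement of single-cell recovery:
1 - r = 1 - 0.4 = 0.6
Raise to power n:
(1 - r)^7 = 0.6^7 = 0.0279936
Overall recovery:
R = (1 - 0.0279936) * 100
= 97.2006%


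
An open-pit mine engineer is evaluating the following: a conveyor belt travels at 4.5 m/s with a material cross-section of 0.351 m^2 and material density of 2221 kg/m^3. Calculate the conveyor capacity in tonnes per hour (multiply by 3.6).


Volumetric flow = speed * area
= 4.5 * 0.351 = 1.5795 m^3/s
Mass flow = volumetric * density
= 1.5795 * 2221 = 3508.0695 kg/s
Convert to t/h: multiply by 3.6
Capacity = 3508.0695 * 3.6
= 12629.0502 t/h

12629.0502 t/h


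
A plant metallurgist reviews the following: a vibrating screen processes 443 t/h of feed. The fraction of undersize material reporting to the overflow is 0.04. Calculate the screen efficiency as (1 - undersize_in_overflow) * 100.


96.0%

Screen efficiency = (1 - fraction of undersize in overflow) * 100
= (1 - 0.04) * 100
= 0.96 * 100
= 96.0%


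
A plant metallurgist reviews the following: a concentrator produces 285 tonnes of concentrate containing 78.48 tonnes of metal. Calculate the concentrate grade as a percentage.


Grade = (metal in concentrate / concentrate mass) * 100
= (78.48 / 285) * 100
= 0.2753684211 * 100
= 27.5368%

27.5368%


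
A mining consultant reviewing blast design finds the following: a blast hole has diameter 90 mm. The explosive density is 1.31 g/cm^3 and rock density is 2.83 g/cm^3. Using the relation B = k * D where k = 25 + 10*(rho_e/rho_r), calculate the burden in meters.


First, compute k:
rho_e / rho_r = 1.31 / 2.83 = 0.4628975265
k = 25 + 10 * 0.4628975265 = 29.62897527
Then, compute burden:
B = k * D / 1000 = 29.62897527 * 90 / 1000
= 2666.607774 / 1000
= 2.6666 m

2.6666 m


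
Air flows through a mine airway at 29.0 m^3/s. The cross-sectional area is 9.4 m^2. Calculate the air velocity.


3.0851 m/s

Velocity = flow rate / cross-sectional area
= 29.0 / 9.4
= 3.0851 m/s


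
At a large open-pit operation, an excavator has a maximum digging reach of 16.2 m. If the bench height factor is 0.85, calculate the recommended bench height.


13.77 m

Bench height = reach * factor
= 16.2 * 0.85
= 13.77 m


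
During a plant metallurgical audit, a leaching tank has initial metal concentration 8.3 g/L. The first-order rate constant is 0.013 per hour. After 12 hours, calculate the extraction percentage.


14.4441%

Compute the exponent:
-k * t = -0.013 * 12 = -0.156
Remaining concentration:
C = 8.3 * exp(-0.156)
= 8.3 * 0.8555591904
= 7.10114128 g/L
Extracted = 8.3 - 7.10114128 = 1.19885872 g/L
Extraction % = 1.19885872 / 8.3 * 100
= 14.4441%


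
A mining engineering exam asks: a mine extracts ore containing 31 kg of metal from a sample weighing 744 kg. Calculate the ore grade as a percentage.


4.1667%

Ore grade = (metal mass / ore mass) * 100
= (31 / 744) * 100
= 0.04166666667 * 100
= 4.1667%


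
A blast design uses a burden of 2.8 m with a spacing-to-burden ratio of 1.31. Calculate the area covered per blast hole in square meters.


10.2704 m^2

First, find the spacing:
Spacing = burden * ratio = 2.8 * 1.31
= 3.668 m
Then, calculate the area:
Area = burden * spacing = 2.8 * 3.668
= 10.2704 m^2


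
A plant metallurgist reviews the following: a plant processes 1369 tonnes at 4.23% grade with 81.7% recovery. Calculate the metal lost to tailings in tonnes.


Total metal in feed:
= 1369 * 4.23 / 100 = 57.9087 tonnes
Metal recovered:
= 57.9087 * 81.7 / 100 = 47.3114079 tonnes
Metal lost to tailings:
= 57.9087 - 47.3114079
= 10.5973 tonnes

10.5973 tonnes


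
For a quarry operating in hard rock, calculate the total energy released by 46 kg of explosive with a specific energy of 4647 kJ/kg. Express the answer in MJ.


213.762 MJ

Energy = mass * specific_energy / 1000
= 46 * 4647 / 1000
= 213762 / 1000
= 213.762 MJ


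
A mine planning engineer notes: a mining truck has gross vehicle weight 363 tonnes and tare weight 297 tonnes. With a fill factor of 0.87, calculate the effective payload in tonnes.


57.42 tonnes

Maximum payload = gross - tare
= 363 - 297 = 66 tonnes
Effective payload = max payload * fill factor
= 66 * 0.87
= 57.42 tonnes


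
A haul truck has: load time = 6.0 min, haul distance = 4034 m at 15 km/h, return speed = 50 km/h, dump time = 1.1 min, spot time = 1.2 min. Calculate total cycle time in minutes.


Convert haul speed to m/min: 15 * 1000/60 = 250 m/min
Haul time = 4034 / 250 = 16.136 min
Convert return speed to m/min: 50 * 1000/60 = 833.3333333 m/min
Return time = 4034 / 833.3333333 = 4.8408 min
Total cycle time:
= 6.0 + 16.136 + 1.1 + 4.8408 + 1.2
= 29.2768 min

29.2768 min


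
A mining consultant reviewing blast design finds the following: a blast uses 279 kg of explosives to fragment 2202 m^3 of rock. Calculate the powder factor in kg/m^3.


0.1267 kg/m^3

Powder factor = explosive mass / rock volume
= 279 / 2202
= 0.1267 kg/m^3


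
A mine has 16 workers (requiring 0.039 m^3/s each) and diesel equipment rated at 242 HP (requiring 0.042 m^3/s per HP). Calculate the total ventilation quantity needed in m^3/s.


Airflow for workers:
Q_people = 16 * 0.039 = 0.624 m^3/s
Airflow for diesel equipment:
Q_diesel = 242 * 0.042 = 10.164 m^3/s
Total ventilation:
Q_total = 0.624 + 10.164
= 10.788 m^3/s

10.788 m^3/s


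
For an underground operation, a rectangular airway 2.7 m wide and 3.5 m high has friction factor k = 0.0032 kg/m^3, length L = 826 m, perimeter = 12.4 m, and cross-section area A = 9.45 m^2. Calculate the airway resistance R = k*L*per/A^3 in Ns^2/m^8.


Compute the numerator:
k * L * per = 0.0032 * 826 * 12.4
= 32.77568
Compute the denominator:
A^3 = 9.45^3 = 843.908625
Resistance:
R = 32.77568 / 843.908625
= 0.0388 Ns^2/m^8

0.0388 Ns^2/m^8


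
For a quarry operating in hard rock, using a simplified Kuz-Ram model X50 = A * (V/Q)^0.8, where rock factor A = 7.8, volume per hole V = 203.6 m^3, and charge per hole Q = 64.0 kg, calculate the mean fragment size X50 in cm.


19.6867 cm

Compute V/Q:
V/Q = 203.6 / 64.0 = 3.18125
Raise to the power 0.8:
(V/Q)^0.8 = 3.18125^0.8 = 2.523935428
Multiply by A:
X50 = 7.8 * 2.523935428
= 19.6867 cm


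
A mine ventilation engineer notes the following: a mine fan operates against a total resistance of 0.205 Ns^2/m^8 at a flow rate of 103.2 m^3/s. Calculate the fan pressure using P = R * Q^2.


2183.2992 Pa

Compute Q^2:
Q^2 = 103.2^2 = 10650.24
Compute pressure:
P = R * Q^2 = 0.205 * 10650.24
= 2183.2992 Pa


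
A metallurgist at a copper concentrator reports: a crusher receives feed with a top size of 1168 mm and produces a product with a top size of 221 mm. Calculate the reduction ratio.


Reduction ratio = feed size / product size
= 1168 / 221
= 5.2851

5.2851


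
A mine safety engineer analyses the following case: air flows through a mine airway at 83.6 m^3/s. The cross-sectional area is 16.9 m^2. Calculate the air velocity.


4.9467 m/s

Velocity = flow rate / cross-sectional area
= 83.6 / 16.9
= 4.9467 m/s


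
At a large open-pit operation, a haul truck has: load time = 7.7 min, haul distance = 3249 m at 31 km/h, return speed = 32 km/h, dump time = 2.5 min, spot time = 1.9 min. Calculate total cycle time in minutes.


24.4803 min

Convert haul speed to m/min: 31 * 1000/60 = 516.6666667 m/min
Haul time = 3249 / 516.6666667 = 6.288387097 min
Convert return speed to m/min: 32 * 1000/60 = 533.3333333 m/min
Return time = 3249 / 533.3333333 = 6.091875 min
Total cycle time:
= 7.7 + 6.288387097 + 2.5 + 6.091875 + 1.9
= 24.4803 min


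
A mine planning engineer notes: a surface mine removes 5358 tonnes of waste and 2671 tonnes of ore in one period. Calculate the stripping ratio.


2.006

Stripping ratio = waste tonnage / ore tonnage
= 5358 / 2671
= 2.006


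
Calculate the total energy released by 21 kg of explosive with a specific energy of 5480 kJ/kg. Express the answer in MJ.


Energy = mass * specific_energy / 1000
= 21 * 5480 / 1000
= 115080 / 1000
= 115.08 MJ

115.08 MJ


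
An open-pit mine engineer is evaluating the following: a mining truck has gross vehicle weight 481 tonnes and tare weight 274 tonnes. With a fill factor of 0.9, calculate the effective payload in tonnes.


Maximum payload = gross - tare
= 481 - 274 = 207 tonnes
Effective payload = max payload * fill factor
= 207 * 0.9
= 186.3 tonnes

186.3 tonnes


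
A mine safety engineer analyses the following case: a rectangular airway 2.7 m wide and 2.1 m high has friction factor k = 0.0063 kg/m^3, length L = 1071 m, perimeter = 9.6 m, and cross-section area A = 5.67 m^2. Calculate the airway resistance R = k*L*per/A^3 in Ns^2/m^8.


0.3553 Ns^2/m^8

Compute the numerator:
k * L * per = 0.0063 * 1071 * 9.6
= 64.77408
Compute the denominator:
A^3 = 5.67^3 = 182.284263
Resistance:
R = 64.77408 / 182.284263
= 0.3553 Ns^2/m^8


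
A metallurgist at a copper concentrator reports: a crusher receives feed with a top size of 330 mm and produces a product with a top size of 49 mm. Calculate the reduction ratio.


6.7347

Reduction ratio = feed size / product size
= 330 / 49
= 6.7347


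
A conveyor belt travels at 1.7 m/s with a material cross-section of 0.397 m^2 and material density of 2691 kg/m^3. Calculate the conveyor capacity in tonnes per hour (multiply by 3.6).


Volumetric flow = speed * area
= 1.7 * 0.397 = 0.6749 m^3/s
Mass flow = volumetric * density
= 0.6749 * 2691 = 1816.1559 kg/s
Convert to t/h: multiply by 3.6
Capacity = 1816.1559 * 3.6
= 6538.1612 t/h

6538.1612 t/h


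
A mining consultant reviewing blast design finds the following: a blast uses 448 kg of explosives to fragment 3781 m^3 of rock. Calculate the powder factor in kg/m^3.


0.1185 kg/m^3

Powder factor = explosive mass / rock volume
= 448 / 3781
= 0.1185 kg/m^3


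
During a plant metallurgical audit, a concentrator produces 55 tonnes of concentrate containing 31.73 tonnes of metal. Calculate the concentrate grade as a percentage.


Grade = (metal in concentrate / concentrate mass) * 100
= (31.73 / 55) * 100
= 0.5769090909 * 100
= 57.6909%

57.6909%


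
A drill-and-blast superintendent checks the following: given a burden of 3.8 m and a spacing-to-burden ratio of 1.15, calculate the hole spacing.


Spacing = burden * ratio
= 3.8 * 1.15
= 4.37 m

4.37 m


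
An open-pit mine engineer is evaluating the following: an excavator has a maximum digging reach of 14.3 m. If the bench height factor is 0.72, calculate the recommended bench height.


10.296 m

Bench height = reach * factor
= 14.3 * 0.72
= 10.296 m


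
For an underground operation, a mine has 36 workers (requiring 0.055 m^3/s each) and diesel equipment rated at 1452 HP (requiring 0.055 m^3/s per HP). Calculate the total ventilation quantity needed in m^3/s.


81.84 m^3/s

Airflow for workers:
Q_people = 36 * 0.055 = 1.98 m^3/s
Airflow for diesel equipment:
Q_diesel = 1452 * 0.055 = 79.86 m^3/s
Total ventilation:
Q_total = 1.98 + 79.86
= 81.84 m^3/s


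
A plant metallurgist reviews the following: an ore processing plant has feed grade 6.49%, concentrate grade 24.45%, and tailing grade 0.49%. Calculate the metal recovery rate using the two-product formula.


Using the two-product formula:
R = 100 * c * (f - t) / (f * (c - t))
Numerator = 100 * 24.45 * (6.49 - 0.49)
= 100 * 24.45 * 6.0
= 14670.0
Denominator = 6.49 * (24.45 - 0.49)
= 6.49 * 23.96
= 155.5004
R = 14670.0 / 155.5004
= 94.3406%

94.3406%


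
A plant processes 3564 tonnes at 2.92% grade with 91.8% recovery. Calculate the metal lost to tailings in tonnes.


Total metal in feed:
= 3564 * 2.92 / 100 = 104.0688 tonnes
Metal recovered:
= 104.0688 * 91.8 / 100 = 95.5351584 tonnes
Metal lost to tailings:
= 104.0688 - 95.5351584
= 8.5336 tonnes

8.5336 tonnes


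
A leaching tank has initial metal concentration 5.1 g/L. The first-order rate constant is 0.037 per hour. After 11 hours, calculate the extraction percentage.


33.4356%

Compute the exponent:
-k * t = -0.037 * 11 = -0.407
Remaining concentration:
C = 5.1 * exp(-0.407)
= 5.1 * 0.6656441903
= 3.394785371 g/L
Extracted = 5.1 - 3.394785371 = 1.705214629 g/L
Extraction % = 1.705214629 / 5.1 * 100
= 33.4356%


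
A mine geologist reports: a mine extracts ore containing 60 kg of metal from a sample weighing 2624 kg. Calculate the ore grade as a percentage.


Ore grade = (metal mass / ore mass) * 100
= (60 / 2624) * 100
= 0.02286585366 * 100
= 2.2866%

2.2866%


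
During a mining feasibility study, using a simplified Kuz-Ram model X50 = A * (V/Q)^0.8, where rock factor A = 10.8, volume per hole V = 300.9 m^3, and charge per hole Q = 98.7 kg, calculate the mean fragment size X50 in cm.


26.3456 cm

Compute V/Q:
V/Q = 300.9 / 98.7 = 3.048632219
Raise to the power 0.8:
(V/Q)^0.8 = 3.048632219^0.8 = 2.439405665
Multiply by A:
X50 = 10.8 * 2.439405665
= 26.3456 cm


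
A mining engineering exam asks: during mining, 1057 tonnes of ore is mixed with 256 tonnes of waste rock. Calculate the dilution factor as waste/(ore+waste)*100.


Total material = ore + waste
= 1057 + 256 = 1313 tonnes
Dilution = waste / total * 100
= 256 / 1313 * 100
= 0.1949733435 * 100
= 19.4973%

19.4973%


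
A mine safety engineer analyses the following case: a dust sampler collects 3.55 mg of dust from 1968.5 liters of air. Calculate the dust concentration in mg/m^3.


Convert liters to m^3: 1 m^3 = 1000 L
Concentration = mass / volume * 1000
= 3.55 / 1968.5 * 1000
= 0.001803403607 * 1000
= 1.8034 mg/m^3

1.8034 mg/m^3


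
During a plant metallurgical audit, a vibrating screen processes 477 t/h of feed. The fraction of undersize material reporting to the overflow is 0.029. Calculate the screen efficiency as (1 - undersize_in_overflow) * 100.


Screen efficiency = (1 - fraction of undersize in overflow) * 100
= (1 - 0.029) * 100
= 0.971 * 100
= 97.1%

97.1%


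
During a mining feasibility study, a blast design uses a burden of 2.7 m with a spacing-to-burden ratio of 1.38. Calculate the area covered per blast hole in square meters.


10.0602 m^2

First, find the spacing:
Spacing = burden * ratio = 2.7 * 1.38
= 3.726 m
Then, calculate the area:
Area = burden * spacing = 2.7 * 3.726
= 10.0602 m^2
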